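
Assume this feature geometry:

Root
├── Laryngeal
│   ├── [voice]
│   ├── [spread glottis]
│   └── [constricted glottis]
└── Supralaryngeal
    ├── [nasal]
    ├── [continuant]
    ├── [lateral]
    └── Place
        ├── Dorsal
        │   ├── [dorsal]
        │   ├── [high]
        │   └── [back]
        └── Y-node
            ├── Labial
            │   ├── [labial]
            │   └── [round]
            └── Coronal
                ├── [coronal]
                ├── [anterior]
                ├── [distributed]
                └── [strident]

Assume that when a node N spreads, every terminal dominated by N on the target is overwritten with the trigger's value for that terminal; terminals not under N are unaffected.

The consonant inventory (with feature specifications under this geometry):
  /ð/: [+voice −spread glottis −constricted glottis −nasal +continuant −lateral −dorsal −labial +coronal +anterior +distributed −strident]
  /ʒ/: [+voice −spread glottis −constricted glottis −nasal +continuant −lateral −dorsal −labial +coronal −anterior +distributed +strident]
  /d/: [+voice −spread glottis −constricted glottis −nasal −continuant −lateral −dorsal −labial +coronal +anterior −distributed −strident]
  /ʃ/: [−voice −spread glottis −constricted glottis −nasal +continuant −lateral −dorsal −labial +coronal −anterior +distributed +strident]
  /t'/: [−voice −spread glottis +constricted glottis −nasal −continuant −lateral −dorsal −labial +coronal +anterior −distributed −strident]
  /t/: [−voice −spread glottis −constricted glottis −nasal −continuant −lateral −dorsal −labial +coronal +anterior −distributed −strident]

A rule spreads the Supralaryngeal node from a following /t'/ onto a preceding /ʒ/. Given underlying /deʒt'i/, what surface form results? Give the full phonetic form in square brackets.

[dedt'i]

The Supralaryngeal node dominates the terminals [nasal], [continuant], [lateral], [dorsal], [high], [back], [labial], [round], [coronal], [anterior], [distributed], [strident].
Spreading Supralaryngeal from /t'/ onto /ʒ/ replaces those values with /t'/'s: [−nasal], [−continuant], [−lateral], [−dorsal], [−labial], [+coronal], [+anterior], [−distributed], [−strident]. Features outside Supralaryngeal ([voice], [spread glottis], [constricted glottis]) stay as in /ʒ/.
The resulting bundle matches /d/ in the inventory; substituting it for /ʒ/ gives [dedt'i].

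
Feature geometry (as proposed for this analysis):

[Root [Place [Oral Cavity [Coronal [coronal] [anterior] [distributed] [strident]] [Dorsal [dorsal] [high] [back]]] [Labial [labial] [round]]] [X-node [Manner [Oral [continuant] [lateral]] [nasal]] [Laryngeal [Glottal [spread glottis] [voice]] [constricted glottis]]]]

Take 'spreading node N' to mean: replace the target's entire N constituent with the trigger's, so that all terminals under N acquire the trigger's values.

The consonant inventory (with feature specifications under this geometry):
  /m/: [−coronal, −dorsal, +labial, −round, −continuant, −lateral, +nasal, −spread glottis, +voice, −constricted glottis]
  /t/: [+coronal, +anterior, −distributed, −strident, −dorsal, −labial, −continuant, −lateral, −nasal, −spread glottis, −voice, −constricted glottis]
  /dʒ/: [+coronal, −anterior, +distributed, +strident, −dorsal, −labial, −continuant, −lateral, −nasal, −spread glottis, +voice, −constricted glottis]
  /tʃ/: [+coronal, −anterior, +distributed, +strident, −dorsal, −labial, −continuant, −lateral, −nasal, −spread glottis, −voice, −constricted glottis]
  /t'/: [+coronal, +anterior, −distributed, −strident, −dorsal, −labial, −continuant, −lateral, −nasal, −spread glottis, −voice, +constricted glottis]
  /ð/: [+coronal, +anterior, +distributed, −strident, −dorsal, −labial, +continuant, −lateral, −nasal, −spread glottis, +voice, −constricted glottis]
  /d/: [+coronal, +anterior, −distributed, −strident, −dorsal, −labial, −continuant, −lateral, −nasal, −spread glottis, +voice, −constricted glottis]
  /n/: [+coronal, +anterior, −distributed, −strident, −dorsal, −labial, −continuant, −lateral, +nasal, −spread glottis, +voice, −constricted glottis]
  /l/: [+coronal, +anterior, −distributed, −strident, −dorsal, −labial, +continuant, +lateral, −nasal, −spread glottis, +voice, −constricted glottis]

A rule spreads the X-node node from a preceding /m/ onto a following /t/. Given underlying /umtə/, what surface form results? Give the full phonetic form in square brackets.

[umnə]

The X-node node dominates the terminals [continuant], [lateral], [nasal], [spread glottis], [voice], [constricted glottis].
Spreading X-node from /m/ onto /t/ replaces those values with /m/'s: [−continuant], [−lateral], [+nasal], [−spread glottis], [+voice], [−constricted glottis]. Features outside X-node ([coronal], [anterior], [distributed], …) stay as in /t/.
Among the inventory, only /n/ has exactly this specification, giving the surface form [umnə].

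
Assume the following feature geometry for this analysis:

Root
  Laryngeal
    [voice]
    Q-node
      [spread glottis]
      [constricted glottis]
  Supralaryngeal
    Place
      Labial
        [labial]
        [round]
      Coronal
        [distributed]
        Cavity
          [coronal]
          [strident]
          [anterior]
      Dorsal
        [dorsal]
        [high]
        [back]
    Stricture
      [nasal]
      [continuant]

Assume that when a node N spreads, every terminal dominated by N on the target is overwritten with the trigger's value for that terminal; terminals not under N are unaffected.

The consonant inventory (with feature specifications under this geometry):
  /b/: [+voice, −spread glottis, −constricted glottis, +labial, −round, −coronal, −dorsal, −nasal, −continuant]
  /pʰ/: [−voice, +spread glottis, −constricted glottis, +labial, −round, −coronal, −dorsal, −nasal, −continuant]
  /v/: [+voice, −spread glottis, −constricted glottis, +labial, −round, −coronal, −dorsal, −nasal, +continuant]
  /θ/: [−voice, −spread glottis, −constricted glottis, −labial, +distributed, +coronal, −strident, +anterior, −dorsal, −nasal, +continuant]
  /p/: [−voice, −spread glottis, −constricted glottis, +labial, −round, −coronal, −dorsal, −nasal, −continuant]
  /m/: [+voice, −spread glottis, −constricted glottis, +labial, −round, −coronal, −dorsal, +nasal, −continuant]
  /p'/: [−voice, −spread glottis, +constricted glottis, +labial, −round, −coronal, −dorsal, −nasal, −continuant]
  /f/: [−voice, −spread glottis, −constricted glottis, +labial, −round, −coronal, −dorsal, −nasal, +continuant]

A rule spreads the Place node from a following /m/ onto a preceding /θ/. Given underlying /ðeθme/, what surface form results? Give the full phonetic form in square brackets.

The Place node dominates the terminals [labial], [round], [distributed], [coronal], [strident], [anterior], [dorsal], [high], [back].
The target acquires /m/'s values for everything under Place — [+labial], [−round], [−coronal], [−dorsal] — while keeping its own [voice], [spread glottis], [constricted glottis], ….
The resulting bundle matches /f/ in the inventory; substituting it for /θ/ gives [ðefme].

[ðefme]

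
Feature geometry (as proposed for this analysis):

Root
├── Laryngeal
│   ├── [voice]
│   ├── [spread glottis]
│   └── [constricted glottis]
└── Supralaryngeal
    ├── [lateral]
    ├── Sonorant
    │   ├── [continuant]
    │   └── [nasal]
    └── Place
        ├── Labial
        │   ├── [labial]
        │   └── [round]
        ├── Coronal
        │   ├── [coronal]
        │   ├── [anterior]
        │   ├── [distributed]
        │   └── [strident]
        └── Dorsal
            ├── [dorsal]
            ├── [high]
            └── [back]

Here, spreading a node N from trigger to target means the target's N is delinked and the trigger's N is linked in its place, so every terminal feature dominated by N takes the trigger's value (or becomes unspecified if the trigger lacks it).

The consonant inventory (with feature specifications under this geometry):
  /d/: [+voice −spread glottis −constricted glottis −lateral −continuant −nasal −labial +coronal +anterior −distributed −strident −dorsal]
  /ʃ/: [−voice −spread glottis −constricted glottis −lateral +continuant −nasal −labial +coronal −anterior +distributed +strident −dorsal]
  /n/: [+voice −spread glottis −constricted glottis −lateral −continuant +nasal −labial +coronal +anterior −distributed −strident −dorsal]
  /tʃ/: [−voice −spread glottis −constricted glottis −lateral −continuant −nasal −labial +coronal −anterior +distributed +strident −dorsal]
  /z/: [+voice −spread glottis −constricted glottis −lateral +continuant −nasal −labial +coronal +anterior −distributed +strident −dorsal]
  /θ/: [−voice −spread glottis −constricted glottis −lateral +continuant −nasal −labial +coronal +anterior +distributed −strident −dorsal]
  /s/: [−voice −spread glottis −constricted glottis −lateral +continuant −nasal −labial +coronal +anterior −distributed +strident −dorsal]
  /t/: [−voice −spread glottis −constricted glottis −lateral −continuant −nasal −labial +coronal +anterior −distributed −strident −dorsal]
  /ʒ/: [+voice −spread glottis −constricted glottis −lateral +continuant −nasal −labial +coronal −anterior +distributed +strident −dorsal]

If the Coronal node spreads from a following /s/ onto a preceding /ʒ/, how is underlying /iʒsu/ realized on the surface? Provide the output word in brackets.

[izsu]

Terminals under Coronal in this geometry: [coronal], [anterior], [distributed], [strident].
After delinking /ʒ/'s Coronal and linking /s/'s, the affected terminals become [+coronal], [+anterior], [−distributed], [+strident]; [voice], [spread glottis], [constricted glottis], … (outside Coronal) are retained from /ʒ/.
Among the inventory, only /z/ has exactly this specification, giving the surface form [izsu].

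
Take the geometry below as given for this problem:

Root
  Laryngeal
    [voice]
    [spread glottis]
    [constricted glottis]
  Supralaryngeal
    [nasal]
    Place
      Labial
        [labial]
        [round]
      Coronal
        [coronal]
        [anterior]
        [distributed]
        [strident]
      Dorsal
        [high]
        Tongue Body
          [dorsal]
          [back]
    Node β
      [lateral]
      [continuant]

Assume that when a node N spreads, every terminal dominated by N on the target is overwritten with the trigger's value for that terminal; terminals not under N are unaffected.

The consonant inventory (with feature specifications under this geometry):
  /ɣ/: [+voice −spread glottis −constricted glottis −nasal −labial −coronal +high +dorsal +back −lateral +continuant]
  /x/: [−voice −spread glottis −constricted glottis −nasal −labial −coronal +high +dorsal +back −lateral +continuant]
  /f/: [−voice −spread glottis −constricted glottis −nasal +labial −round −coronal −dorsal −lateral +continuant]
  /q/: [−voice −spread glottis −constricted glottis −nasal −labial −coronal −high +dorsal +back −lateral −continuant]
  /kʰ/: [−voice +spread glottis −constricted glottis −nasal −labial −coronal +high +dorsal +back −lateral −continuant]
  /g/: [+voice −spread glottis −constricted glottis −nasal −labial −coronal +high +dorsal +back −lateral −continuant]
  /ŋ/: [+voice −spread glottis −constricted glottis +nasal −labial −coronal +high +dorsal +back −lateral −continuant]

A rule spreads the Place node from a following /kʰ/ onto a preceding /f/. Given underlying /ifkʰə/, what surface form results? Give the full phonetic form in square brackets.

The Place node dominates the terminals [labial], [round], [coronal], [anterior], [distributed], [strident], [high], [dorsal], [back].
The target acquires /kʰ/'s values for everything under Place — [−labial], [−coronal], [+high], [+dorsal], [+back] — while keeping its own [voice], [spread glottis], [constricted glottis], ….
This feature bundle is that of [x], so /ifkʰə/ surfaces as [ixkʰə].

[ixkʰə]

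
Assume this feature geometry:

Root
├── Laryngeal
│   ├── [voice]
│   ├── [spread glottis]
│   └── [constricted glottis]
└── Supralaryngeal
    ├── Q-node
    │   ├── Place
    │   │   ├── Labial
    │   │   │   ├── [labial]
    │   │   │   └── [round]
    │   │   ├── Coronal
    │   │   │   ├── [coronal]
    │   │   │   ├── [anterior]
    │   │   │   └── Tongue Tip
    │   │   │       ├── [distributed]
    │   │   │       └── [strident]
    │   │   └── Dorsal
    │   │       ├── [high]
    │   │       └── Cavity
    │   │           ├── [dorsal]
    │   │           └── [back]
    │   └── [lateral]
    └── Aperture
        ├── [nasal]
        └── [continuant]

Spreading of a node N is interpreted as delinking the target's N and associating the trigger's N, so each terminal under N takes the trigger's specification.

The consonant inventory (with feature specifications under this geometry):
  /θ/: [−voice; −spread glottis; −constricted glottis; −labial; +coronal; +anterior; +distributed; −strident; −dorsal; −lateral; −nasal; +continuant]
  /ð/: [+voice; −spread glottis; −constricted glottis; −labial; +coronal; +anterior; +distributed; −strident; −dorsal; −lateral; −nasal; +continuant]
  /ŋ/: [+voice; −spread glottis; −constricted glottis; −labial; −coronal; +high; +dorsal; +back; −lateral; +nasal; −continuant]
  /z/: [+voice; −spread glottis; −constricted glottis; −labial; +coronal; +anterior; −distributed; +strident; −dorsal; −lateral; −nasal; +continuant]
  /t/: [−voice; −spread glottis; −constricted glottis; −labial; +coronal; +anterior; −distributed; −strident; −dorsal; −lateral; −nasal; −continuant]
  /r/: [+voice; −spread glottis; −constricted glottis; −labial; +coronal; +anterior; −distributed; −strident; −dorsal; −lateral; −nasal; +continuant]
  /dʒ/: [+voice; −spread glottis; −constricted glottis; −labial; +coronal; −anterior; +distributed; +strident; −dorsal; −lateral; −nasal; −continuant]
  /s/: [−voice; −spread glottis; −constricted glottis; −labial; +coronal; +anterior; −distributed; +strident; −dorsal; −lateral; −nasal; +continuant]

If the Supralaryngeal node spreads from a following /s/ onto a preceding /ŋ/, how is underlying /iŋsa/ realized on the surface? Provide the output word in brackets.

[izsa]

Terminals under Supralaryngeal in this geometry: [labial], [round], [coronal], [anterior], [distributed], [strident], [high], [dorsal], [back], [lateral], [nasal], [continuant].
Spreading Supralaryngeal from /s/ onto /ŋ/ replaces those values with /s/'s: [−labial], [+coronal], [+anterior], [−distributed], [+strident], [−dorsal], [−lateral], [−nasal], [+continuant]. Features outside Supralaryngeal ([voice], [spread glottis], [constricted glottis]) stay as in /ŋ/.
This feature bundle is that of [z], so /iŋsa/ surfaces as [izsa].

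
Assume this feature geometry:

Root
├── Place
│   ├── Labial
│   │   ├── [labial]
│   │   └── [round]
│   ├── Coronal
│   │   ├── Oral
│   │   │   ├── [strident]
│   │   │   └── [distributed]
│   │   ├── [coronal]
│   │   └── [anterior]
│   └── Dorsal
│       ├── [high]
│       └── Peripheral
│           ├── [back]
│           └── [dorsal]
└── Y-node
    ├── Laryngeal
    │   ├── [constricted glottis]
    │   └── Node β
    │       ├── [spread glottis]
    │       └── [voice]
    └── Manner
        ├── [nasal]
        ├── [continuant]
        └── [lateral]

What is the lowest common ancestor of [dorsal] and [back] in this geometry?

Peripheral

[dorsal]: Root → Place → Dorsal → Peripheral → [dorsal].
[back]: Root → Place → Dorsal → Peripheral → [back].
The listed terminals split across distinct daughters of Peripheral, so Peripheral itself is the smallest node containing them all.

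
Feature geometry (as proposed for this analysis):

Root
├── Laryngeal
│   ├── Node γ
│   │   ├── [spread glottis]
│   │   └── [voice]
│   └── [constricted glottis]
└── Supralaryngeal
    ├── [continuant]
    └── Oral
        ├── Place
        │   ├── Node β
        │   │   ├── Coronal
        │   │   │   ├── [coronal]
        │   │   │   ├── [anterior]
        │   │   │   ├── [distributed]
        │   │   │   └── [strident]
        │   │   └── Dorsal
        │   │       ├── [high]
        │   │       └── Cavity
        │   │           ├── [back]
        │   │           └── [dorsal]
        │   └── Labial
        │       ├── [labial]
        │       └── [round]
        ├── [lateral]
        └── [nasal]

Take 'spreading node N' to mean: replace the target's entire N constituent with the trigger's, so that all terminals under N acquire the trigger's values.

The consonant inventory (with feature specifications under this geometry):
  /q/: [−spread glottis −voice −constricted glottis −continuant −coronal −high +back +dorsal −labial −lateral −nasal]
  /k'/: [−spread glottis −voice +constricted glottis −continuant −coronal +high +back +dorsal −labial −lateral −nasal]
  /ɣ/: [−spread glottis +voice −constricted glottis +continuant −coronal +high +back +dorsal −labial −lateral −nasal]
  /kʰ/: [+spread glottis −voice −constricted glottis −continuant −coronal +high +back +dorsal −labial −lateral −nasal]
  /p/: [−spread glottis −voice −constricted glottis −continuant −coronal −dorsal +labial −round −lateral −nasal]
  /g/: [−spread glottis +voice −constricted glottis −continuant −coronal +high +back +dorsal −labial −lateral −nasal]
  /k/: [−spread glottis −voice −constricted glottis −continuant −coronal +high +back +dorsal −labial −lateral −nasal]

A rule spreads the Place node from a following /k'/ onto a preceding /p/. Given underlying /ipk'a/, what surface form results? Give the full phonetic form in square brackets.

Place immediately or transitively dominates [coronal], [anterior], [distributed], [strident], [high], [back], [dorsal], [labial], [round].
Spreading Place from /k'/ onto /p/ replaces those values with /k'/'s: [−coronal], [+high], [+back], [+dorsal], [−labial]. Features outside Place ([spread glottis], [voice], [constricted glottis], …) stay as in /p/.
The resulting bundle matches /k/ in the inventory; substituting it for /p/ gives [ikk'a].

[ikk'a]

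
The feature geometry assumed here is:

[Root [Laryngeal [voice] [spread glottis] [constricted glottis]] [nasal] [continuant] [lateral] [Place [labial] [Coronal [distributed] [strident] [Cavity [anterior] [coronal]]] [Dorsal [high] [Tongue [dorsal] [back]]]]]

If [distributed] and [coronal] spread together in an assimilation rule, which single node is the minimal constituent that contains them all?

Coronal

[distributed]: Root / Place / Coronal / [distributed].
[coronal]: Root / Place / Coronal / Cavity / [coronal].
The lowest node appearing on every path is Coronal; each proper daughter of Coronal fails to dominate at least one of the listed features.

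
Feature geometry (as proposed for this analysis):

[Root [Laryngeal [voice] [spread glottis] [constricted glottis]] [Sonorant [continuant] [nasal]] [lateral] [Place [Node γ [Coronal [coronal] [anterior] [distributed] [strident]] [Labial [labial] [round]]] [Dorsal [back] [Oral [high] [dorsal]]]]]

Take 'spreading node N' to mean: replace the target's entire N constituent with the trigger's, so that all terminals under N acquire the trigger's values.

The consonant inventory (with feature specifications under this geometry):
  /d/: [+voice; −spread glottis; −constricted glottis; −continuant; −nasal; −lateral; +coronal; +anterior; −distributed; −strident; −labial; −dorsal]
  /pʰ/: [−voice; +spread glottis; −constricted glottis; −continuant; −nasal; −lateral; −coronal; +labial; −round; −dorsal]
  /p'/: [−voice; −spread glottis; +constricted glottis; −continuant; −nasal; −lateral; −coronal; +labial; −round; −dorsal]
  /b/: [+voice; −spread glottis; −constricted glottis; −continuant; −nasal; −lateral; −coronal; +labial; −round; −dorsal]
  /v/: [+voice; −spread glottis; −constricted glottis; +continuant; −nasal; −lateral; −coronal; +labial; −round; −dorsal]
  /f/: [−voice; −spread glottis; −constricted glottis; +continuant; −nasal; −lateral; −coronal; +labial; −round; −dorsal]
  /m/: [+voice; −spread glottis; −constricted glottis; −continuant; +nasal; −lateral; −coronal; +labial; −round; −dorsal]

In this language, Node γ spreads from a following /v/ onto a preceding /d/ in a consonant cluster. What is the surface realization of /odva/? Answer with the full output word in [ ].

[obva]

Terminals under Node γ in this geometry: [coronal], [anterior], [distributed], [strident], [labial], [round].
After delinking /d/'s Node γ and linking /v/'s, the affected terminals become [−coronal], [+labial], [−round]; [voice], [spread glottis], [constricted glottis], … (outside Node γ) are retained from /d/.
Among the inventory, only /b/ has exactly this specification, giving the surface form [obva].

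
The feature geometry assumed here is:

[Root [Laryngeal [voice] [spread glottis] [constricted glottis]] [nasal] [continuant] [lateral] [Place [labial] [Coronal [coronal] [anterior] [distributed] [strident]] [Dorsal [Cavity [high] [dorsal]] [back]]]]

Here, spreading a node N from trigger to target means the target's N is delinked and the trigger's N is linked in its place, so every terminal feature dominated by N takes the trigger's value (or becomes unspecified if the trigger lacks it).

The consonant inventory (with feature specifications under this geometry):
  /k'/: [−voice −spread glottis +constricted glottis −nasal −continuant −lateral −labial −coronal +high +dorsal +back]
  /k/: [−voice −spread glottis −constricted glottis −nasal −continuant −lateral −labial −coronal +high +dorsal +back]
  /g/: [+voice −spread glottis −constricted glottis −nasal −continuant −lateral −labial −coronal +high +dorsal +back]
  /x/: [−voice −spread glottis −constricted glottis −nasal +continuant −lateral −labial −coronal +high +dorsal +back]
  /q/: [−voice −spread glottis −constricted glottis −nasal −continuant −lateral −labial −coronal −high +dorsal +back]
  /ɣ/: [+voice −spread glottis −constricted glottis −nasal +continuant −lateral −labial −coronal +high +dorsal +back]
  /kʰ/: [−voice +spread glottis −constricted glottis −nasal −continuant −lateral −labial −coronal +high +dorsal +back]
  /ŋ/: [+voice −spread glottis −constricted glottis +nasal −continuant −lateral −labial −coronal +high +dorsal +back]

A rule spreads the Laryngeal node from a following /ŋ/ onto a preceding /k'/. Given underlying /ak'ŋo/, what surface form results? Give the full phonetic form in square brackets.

The Laryngeal node dominates the terminals [voice], [spread glottis], [constricted glottis].
The target acquires /ŋ/'s values for everything under Laryngeal — [+voice], [−spread glottis], [−constricted glottis] — while keeping its own [nasal], [continuant], [lateral], ….
Among the inventory, only /g/ has exactly this specification, giving the surface form [agŋo].

[agŋo]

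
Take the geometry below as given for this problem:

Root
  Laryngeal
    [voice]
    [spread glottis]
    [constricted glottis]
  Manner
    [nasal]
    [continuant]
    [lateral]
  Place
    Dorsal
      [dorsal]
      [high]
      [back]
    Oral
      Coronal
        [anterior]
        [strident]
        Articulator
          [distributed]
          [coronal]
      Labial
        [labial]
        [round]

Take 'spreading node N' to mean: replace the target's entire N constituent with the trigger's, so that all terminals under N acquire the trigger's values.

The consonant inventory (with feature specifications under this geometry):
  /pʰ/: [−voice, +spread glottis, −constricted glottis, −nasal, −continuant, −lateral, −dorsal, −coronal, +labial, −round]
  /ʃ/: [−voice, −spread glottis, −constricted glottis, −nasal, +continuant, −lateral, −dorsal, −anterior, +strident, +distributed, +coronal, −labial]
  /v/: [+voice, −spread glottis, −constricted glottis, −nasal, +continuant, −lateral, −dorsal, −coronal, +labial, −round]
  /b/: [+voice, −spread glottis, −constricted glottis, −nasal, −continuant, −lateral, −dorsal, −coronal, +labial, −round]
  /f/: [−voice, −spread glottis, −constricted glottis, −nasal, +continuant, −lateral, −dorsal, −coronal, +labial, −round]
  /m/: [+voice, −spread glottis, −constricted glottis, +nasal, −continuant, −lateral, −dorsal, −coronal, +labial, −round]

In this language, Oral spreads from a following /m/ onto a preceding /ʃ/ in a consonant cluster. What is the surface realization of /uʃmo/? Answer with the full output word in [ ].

The Oral node dominates the terminals [anterior], [strident], [distributed], [coronal], [labial], [round].
Spreading Oral from /m/ onto /ʃ/ replaces those values with /m/'s: [−coronal], [+labial], [−round]. Features outside Oral ([voice], [spread glottis], [constricted glottis], …) stay as in /ʃ/.
The resulting bundle matches /f/ in the inventory; substituting it for /ʃ/ gives [ufmo].

[ufmo]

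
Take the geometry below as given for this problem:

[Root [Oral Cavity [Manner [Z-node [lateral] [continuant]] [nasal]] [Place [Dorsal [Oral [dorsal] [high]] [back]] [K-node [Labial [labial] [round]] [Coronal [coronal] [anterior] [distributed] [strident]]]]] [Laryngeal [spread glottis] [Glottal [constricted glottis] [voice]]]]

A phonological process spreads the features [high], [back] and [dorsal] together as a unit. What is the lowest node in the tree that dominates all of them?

[high] is immediately dominated by Oral.
[back] is immediately dominated by Dorsal.
[dorsal] is immediately dominated by Oral.
The lowest node appearing on every path is Dorsal; each proper daughter of Dorsal fails to dominate at least one of the listed features.

Dorsal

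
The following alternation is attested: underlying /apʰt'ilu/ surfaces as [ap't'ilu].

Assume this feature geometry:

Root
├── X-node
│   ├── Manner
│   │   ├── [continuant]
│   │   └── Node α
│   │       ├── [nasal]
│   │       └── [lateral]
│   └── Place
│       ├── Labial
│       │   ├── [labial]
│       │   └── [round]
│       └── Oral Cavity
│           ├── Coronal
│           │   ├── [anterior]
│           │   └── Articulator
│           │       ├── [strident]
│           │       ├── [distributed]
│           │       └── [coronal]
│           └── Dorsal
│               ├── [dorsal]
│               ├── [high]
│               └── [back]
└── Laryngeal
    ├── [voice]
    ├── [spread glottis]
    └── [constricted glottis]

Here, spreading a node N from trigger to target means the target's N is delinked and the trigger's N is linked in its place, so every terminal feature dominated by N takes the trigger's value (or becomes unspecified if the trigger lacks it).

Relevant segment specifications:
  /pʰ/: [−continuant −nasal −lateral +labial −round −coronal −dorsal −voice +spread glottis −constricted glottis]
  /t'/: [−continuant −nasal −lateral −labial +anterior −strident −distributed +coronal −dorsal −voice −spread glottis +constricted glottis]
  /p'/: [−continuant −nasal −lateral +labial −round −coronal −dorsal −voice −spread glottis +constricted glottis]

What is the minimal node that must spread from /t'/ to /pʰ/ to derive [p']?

Laryngeal

Feature comparison: [spread glottis], [constricted glottis] differ between /pʰ/ and [p']; the remaining terminals match.
Tracing each changed feature up the tree, the paths first meet at Laryngeal; any lower node misses at least one of them.
Delinking /pʰ/'s Laryngeal and associating /t'/'s Laryngeal gives precisely the feature bundle of [p'].
Since [coronal], [labial] are preserved even though /t'/ disagrees there, no node above Laryngeal spread.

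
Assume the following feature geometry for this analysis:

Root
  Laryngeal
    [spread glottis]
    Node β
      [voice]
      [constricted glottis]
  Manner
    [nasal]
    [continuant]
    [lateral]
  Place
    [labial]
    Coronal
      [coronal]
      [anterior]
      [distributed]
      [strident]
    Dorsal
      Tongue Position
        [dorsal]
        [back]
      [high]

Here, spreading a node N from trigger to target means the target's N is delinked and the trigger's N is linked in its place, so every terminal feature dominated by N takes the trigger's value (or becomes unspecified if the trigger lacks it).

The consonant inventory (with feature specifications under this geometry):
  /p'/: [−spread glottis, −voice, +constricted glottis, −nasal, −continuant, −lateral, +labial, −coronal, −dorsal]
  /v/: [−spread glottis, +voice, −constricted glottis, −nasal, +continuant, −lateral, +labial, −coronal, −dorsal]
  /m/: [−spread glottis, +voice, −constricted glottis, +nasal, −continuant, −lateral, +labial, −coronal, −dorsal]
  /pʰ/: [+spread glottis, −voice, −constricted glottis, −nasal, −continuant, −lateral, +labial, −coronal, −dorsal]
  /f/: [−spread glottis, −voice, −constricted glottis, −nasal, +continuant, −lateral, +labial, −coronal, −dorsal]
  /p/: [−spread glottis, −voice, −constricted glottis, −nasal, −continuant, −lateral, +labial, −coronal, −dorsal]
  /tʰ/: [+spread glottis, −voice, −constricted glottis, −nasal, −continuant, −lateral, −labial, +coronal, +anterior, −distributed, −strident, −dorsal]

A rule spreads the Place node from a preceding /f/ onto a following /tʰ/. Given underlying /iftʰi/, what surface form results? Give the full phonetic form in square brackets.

[ifpʰi]

Place immediately or transitively dominates [labial], [coronal], [anterior], [distributed], [strident], [dorsal], [back], [high].
After delinking /tʰ/'s Place and linking /f/'s, the affected terminals become [+labial], [−coronal], [−dorsal]; [spread glottis], [voice], [constricted glottis], … (outside Place) are retained from /tʰ/.
Among the inventory, only /pʰ/ has exactly this specification, giving the surface form [ifpʰi].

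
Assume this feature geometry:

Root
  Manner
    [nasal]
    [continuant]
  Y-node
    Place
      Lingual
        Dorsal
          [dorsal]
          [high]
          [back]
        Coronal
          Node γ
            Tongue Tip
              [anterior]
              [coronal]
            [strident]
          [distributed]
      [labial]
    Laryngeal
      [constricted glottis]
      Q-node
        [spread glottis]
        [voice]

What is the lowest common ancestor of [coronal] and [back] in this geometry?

[coronal] is immediately dominated by Tongue Tip.
[back] is immediately dominated by Dorsal.
The lowest node appearing on every path is Lingual; each proper daughter of Lingual fails to dominate at least one of the listed features.

Lingual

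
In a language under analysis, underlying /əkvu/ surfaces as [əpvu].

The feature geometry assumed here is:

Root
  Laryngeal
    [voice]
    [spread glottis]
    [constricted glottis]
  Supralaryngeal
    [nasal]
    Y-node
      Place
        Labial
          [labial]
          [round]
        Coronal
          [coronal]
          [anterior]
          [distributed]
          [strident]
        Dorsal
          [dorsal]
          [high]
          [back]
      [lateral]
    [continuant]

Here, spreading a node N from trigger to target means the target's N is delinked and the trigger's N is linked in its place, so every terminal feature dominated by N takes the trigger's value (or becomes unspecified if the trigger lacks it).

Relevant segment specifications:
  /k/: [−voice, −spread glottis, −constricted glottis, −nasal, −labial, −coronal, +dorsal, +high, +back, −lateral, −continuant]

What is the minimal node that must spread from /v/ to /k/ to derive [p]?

Feature comparison: [labial], [round], [dorsal], [high], [back] differ between /k/ and [p]; the remaining terminals match.
These terminals are all dominated by Place, and no proper subconstituent of Place covers them all; Place is their lowest common ancestor.
Delinking /k/'s Place and associating /v/'s Place gives precisely the feature bundle of [p].
Features on which the two segments disagree outside Place, such as [continuant], [voice], are unchanged — nothing dominating them spread, and Place is the minimal sufficient constituent.

Place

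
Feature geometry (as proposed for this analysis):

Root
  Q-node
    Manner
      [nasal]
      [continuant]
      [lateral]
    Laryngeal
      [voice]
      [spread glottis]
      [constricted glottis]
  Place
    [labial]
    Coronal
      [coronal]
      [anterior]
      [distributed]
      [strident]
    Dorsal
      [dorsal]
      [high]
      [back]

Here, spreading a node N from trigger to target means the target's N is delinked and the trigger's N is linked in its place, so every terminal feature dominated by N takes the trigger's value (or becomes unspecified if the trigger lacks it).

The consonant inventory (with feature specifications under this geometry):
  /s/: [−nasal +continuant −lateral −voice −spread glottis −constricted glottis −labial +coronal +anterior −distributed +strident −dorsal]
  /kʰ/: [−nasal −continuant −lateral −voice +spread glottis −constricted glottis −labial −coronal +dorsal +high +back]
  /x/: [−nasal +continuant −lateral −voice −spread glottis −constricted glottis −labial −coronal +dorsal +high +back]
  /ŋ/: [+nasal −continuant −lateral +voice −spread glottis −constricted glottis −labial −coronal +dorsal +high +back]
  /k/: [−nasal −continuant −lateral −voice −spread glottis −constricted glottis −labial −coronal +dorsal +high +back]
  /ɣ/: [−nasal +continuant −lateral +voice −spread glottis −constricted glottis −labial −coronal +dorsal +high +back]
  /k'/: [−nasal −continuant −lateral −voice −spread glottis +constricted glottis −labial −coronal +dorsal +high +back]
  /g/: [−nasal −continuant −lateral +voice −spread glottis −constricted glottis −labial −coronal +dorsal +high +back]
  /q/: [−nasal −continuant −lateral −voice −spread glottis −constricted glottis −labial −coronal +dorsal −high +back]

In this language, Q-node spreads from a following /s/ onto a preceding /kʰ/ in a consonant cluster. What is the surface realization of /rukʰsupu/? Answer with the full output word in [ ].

[ruxsupu]

Terminals under Q-node in this geometry: [nasal], [continuant], [lateral], [voice], [spread glottis], [constricted glottis].
The target acquires /s/'s values for everything under Q-node — [−nasal], [+continuant], [−lateral], [−voice], [−spread glottis], [−constricted glottis] — while keeping its own [labial], [coronal], [dorsal], ….
This feature bundle is that of [x], so /rukʰsupu/ surfaces as [ruxsupu].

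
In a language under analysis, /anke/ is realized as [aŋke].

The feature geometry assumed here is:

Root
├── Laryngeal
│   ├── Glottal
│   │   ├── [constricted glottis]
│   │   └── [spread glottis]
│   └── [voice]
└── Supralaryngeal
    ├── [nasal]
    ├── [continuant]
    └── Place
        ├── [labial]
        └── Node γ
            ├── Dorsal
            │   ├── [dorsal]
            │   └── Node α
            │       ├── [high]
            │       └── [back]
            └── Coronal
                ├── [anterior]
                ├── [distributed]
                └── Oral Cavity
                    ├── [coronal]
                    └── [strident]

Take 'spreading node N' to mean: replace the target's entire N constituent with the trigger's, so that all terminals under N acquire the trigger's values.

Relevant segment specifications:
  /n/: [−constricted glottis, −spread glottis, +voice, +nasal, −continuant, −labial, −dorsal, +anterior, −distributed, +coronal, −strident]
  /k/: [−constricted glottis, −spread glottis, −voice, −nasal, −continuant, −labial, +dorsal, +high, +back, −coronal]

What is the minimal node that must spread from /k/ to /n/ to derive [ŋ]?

Node γ

Feature comparison: [coronal], [anterior], [distributed], [strident], [dorsal], [high], [back] differ between /n/ and [ŋ]; the remaining terminals match.
In this geometry the lowest node dominating all of them is Node γ: every daughter of Node γ dominates only a proper subset, so no lower node suffices.
Spreading Node γ from /k/ overwrites each of those terminals with /k/'s values, yielding exactly [ŋ].
Features on which the two segments disagree outside Node γ, such as [nasal], [voice], are unchanged — nothing dominating them spread, and Node γ is the minimal sufficient constituent.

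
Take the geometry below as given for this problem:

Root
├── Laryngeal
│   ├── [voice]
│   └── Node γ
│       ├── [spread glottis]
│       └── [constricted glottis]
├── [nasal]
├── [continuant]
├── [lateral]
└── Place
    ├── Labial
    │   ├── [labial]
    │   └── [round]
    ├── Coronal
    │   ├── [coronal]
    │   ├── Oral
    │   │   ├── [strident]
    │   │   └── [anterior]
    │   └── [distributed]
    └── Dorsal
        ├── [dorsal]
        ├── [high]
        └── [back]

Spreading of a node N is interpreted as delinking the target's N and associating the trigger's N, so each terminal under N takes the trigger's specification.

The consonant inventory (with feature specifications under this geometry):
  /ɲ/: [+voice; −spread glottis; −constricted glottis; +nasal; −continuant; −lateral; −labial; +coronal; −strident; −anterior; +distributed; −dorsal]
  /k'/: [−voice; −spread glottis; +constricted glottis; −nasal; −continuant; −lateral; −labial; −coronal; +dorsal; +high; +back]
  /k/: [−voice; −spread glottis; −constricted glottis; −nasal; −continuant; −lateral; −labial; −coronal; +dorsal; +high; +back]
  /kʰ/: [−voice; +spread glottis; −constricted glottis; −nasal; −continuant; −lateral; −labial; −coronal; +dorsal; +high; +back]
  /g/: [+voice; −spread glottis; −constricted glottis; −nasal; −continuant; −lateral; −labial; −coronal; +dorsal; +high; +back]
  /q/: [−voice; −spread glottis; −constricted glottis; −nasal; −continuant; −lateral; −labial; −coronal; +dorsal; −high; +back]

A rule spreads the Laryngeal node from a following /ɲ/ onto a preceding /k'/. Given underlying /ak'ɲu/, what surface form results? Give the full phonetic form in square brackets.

Terminals under Laryngeal in this geometry: [voice], [spread glottis], [constricted glottis].
The target acquires /ɲ/'s values for everything under Laryngeal — [+voice], [−spread glottis], [−constricted glottis] — while keeping its own [nasal], [continuant], [lateral], ….
The resulting bundle matches /g/ in the inventory; substituting it for /k'/ gives [agɲu].

[agɲu]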